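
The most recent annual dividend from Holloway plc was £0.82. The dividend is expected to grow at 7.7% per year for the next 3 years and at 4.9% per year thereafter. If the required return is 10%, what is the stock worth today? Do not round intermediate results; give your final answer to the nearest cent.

D_1 = 0.88314
D_2 = 0.95114
D_3 = 1.02438
Terminal value at year 3: TV = D_3×(1+g_2)/(r−g_2) = 1.07457/0.051 = 21.07008
P_0 = D_1/(1+r)^1 + D_2/(1+r)^2 + D_3/(1+r)^3 + TV/(1+r)^3
    = 0.80285 + 0.78607 + 0.76963 + 15.83027 = 18.18882

£18.19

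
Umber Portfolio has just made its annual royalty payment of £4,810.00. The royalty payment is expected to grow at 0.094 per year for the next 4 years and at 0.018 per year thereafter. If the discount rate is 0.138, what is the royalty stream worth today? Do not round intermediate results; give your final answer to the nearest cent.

D_1 = 5262.14000
D_2 = 5756.78116
D_3 = 6297.91859
D_4 = 6889.92294
Terminal value at year 4: TV = D_4×(1+g_2)/(r−g_2) = 7013.94155/0.12 = 58449.51291
P_0 = D_1/(1+r)^1 + D_2/(1+r)^2 + D_3/(1+r)^3 + D_4/(1+r)^4 + TV/(1+r)^4
    = 4624.02460 + 4445.23982 + 4273.36763 + 4108.14076 + 34850.72748 = 52301.50030

£52301.50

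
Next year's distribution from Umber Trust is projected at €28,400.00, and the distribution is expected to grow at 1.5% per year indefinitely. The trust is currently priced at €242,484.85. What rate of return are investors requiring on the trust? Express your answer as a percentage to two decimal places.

P = D₁/(r − g) ⇒ r = D₁/P + g = €28,400.0000/€242,484.85 + 0.015 = 0.117121 + 0.015 = 0.132121

13.21%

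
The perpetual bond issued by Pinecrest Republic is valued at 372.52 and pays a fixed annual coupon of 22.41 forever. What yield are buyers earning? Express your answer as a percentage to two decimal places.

P = C/r ⇒ r = C/P = 22.41/372.52 = 0.060158

6.02%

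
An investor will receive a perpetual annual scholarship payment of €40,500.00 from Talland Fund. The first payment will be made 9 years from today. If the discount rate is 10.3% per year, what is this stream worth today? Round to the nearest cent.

€179479.02

Value at end of year 8: C / r = €40,500.00 / 0.103 = €393,203.8835
Discount to today: PV = €393,203.8835 / (1 + 0.103)^8 = €393,203.8835 / 2.190807 = €179,479.02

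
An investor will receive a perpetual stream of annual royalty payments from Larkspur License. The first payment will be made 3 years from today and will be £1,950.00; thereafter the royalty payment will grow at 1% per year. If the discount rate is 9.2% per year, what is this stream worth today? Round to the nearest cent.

Value at end of year 2: C₁ / (r − g) = £1,950.00 / (0.092 − 0.01) = £23,780.4878
Discount to today: PV = £23,780.4878 / (1 + 0.092)^2 = £23,780.4878 / 1.192464 = £19,942.31

£19942.31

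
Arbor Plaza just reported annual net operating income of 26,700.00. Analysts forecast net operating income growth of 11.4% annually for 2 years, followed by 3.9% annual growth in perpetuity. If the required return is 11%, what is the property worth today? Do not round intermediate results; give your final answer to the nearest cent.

447232.62

D_1 = 29743.80000
D_2 = 33134.59320
Terminal value at year 2: TV = D_2×(1+g_2)/(r−g_2) = 34426.84233/0.071 = 484885.10331
P_0 = D_1/(1+r)^1 + D_2/(1+r)^2 + TV/(1+r)^2
    = 26796.21622 + 26892.77916 + 393543.62739 = 447232.62276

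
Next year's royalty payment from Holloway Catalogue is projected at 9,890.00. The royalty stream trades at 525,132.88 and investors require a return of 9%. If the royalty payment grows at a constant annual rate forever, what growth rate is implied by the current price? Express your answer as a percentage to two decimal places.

P = D₁/(r−g) ⇒ g = r − D₁/P = 0.09 − 9,890.00/525,132.88 = 0.071167

7.12%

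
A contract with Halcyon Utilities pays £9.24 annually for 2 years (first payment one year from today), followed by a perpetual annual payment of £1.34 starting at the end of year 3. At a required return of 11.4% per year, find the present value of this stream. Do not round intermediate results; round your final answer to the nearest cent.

PV of 2-year annuity: £9.24 × [1 − (1+0.114)^−2] / 0.114 = 15.74007
Perpetuity value at year 2: £1.34 / 0.114 = 11.75439
PV of perpetuity: 11.75439 / (1+0.114)^2 = 9.47174
Total PV = 15.74007 + 9.47174 = 25.21180

£25.21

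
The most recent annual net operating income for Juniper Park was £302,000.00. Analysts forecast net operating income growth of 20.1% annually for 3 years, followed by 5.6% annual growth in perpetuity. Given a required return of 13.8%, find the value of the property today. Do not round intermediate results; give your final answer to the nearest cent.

£5581571.78

D_1 = 362702.00000
D_2 = 435605.10200
D_3 = 523161.72750
Terminal value at year 3: TV = D_3×(1+g_2)/(r−g_2) = 552458.78424/0.082 = 6737302.24686
P_0 = D_1/(1+r)^1 + D_2/(1+r)^2 + D_3/(1+r)^3 + TV/(1+r)^3
    = 318718.80492 + 336363.16758 + 354984.32712 + 4571505.48102 = 5581571.78065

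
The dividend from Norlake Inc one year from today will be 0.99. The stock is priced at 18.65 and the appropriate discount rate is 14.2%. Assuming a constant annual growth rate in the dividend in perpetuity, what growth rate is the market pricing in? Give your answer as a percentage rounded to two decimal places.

8.89%

P = D₁/(r−g) ⇒ g = r − D₁/P = 0.142 − 0.99/18.65 = 0.088917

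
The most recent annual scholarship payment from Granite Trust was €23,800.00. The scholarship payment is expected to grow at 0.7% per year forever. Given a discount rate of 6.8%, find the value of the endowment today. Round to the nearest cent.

D₁ = D₀ × (1 + g) = €23,800.00 × 1.007 = €23,966.6000
Growing perpetuity: P = D₁ / (r − g) = €23,966.6000 / (0.068 − 0.007) = €392,895.08

€392895.08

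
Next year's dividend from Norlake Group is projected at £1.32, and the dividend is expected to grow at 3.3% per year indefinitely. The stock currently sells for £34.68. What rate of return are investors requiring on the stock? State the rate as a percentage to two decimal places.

7.11%

P = D₁/(r − g) ⇒ r = D₁/P + g = £1.3200/£34.68 + 0.033 = 0.038062 + 0.033 = 0.071062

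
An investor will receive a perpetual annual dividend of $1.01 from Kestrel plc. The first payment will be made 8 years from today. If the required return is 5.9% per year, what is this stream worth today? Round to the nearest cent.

$11.46

Value at end of year 7: C / r = $1.01 / 0.059 = $17.1186
Discount to today: PV = $17.1186 / (1 + 0.059)^7 = $17.1186 / 1.493729 = $11.46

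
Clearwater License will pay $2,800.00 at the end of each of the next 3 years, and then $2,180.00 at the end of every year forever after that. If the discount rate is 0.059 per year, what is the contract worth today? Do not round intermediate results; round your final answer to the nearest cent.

$38609.49

PV of 3-year annuity: $2,800.00 × [1 − (1+0.059)^−3] / 0.059 = 7498.30249
Perpetuity value at year 3: $2,180.00 / 0.059 = 36949.15254
PV of perpetuity: 36949.15254 / (1+0.059)^3 = 31111.18846
Total PV = 7498.30249 + 31111.18846 = 38609.49095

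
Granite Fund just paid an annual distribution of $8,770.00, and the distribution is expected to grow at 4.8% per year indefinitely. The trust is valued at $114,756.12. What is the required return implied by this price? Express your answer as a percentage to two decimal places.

12.81%

D₁ = $8,770.00 × 1.048 = $9,190.9600
P = D₁/(r − g) ⇒ r = D₁/P + g = $9,190.9600/$114,756.12 + 0.048 = 0.080091 + 0.048 = 0.128091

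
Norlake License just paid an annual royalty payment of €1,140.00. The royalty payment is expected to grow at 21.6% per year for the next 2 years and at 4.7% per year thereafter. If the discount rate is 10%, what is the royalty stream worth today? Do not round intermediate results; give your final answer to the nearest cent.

D_1 = 1386.24000
D_2 = 1685.66784
Terminal value at year 2: TV = D_2×(1+g_2)/(r−g_2) = 1764.89423/0.053 = 33299.89110
P_0 = D_1/(1+r)^1 + D_2/(1+r)^2 + TV/(1+r)^2
    = 1260.21818 + 1393.11392 + 27520.57116 = 30173.90326

€30173.90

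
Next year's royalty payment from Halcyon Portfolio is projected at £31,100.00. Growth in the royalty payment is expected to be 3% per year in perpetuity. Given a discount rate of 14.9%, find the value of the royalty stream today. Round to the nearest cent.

Growing perpetuity: P = D₁ / (r − g) = £31,100.0000 / (0.149 − 0.03) = £261,344.54

£261344.54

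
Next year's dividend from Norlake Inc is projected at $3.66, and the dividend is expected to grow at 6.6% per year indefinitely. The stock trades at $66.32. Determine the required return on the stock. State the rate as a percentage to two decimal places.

P = D₁/(r − g) ⇒ r = D₁/P + g = $3.6600/$66.32 + 0.066 = 0.055187 + 0.066 = 0.121187

12.12%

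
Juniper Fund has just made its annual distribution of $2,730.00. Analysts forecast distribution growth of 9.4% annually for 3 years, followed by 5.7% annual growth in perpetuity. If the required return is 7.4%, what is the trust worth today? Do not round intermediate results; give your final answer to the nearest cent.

$187901.06

D_1 = 2986.62000
D_2 = 3267.36228
D_3 = 3574.49433
Terminal value at year 3: TV = D_3×(1+g_2)/(r−g_2) = 3778.24051/0.017 = 222249.44185
P_0 = D_1/(1+r)^1 + D_2/(1+r)^2 + D_3/(1+r)^3 + TV/(1+r)^3
    = 2780.83799 + 2832.62268 + 2885.37171 + 179402.22908 = 187901.06146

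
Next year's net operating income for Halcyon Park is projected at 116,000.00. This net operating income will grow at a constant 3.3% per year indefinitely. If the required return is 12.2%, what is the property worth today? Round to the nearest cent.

1303370.79

Growing perpetuity: P = D₁ / (r − g) = 116,000.0000 / (0.122 − 0.033) = 1,303,370.79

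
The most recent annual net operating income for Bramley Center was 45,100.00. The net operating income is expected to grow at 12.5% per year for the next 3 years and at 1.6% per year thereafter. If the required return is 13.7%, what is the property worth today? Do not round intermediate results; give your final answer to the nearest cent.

499290.90

D_1 = 50737.50000
D_2 = 57079.68750
D_3 = 64214.64844
Terminal value at year 3: TV = D_3×(1+g_2)/(r−g_2) = 65242.08281/0.121 = 539190.76705
P_0 = D_1/(1+r)^1 + D_2/(1+r)^2 + D_3/(1+r)^3 + TV/(1+r)^3
    = 44624.01055 + 44153.04474 + 43687.04955 + 366826.79621 = 499290.90105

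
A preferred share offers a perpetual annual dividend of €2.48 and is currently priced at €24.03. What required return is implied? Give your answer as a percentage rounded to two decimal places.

P = C/r ⇒ r = C/P = €2.48/€24.03 = 0.103204

10.32%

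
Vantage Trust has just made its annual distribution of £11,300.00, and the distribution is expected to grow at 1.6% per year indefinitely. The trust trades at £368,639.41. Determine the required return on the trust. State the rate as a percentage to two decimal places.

4.71%

D₁ = £11,300.00 × 1.016 = £11,480.8000
P = D₁/(r − g) ⇒ r = D₁/P + g = £11,480.8000/£368,639.41 + 0.016 = 0.031144 + 0.016 = 0.047144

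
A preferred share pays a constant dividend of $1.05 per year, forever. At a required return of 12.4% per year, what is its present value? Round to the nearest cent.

$8.47

Level perpetuity: PV = C / r = $1.05 / 0.124 = $8.47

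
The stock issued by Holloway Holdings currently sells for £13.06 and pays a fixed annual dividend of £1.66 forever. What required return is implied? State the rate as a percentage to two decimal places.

12.71%

P = C/r ⇒ r = C/P = £1.66/£13.06 = 0.127106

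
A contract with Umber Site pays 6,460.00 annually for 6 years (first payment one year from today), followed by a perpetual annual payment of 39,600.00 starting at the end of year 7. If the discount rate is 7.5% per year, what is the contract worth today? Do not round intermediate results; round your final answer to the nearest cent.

PV of 6-year annuity: 6,460.00 × [1 − (1+0.075)^−6] / 0.075 = 30322.24788
Perpetuity value at year 6: 39,600.00 / 0.075 = 528000.00000
PV of perpetuity: 528000.00000 / (1+0.075)^6 = 342123.68175
Total PV = 30322.24788 + 342123.68175 = 372445.92963

372445.93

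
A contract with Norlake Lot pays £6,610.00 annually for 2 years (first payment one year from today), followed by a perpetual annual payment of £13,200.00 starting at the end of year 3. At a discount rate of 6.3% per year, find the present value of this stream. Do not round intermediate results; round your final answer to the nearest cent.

£197492.36

PV of 2-year annuity: £6,610.00 × [1 − (1+0.063)^−2] / 0.063 = 12067.96824
Perpetuity value at year 2: £13,200.00 / 0.063 = 209523.80952
PV of perpetuity: 209523.80952 / (1+0.063)^2 = 185424.38733
Total PV = 12067.96824 + 185424.38733 = 197492.35556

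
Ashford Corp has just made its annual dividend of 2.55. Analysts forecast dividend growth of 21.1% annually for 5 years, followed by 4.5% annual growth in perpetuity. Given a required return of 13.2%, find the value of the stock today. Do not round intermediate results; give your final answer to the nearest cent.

D_1 = 3.08805
D_2 = 3.73963
D_3 = 4.52869
D_4 = 5.48424
D_5 = 6.64142
Terminal value at year 5: TV = D_5×(1+g_2)/(r−g_2) = 6.94028/0.087 = 79.77337
P_0 = D_1/(1+r)^1 + D_2/(1+r)^2 + D_3/(1+r)^3 + D_4/(1+r)^4 + D_5/(1+r)^5 + TV/(1+r)^5
    = 2.72796 + 2.91834 + 3.12200 + 3.33988 + 3.57296 + 42.91665 = 58.59780

58.60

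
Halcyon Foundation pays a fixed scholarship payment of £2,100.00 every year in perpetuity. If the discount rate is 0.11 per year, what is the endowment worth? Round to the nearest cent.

£19090.91

Level perpetuity: PV = C / r = £2,100.00 / 0.11 = £19,090.91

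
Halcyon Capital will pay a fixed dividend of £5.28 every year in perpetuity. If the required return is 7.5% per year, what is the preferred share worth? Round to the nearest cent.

£70.40

Level perpetuity: PV = C / r = £5.28 / 0.075 = £70.40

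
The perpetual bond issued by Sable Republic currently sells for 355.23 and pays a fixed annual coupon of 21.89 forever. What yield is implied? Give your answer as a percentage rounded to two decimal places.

6.16%

P = C/r ⇒ r = C/P = 21.89/355.23 = 0.061622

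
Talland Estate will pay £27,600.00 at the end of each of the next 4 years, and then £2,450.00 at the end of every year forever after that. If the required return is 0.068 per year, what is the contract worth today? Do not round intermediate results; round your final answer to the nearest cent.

PV of 4-year annuity: £27,600.00 × [1 − (1+0.068)^−4] / 0.068 = 93910.68233
Perpetuity value at year 4: £2,450.00 / 0.068 = 36029.41176
PV of perpetuity: 36029.41176 / (1+0.068)^4 = 27693.13743
Total PV = 93910.68233 + 27693.13743 = 121603.81975

£121603.82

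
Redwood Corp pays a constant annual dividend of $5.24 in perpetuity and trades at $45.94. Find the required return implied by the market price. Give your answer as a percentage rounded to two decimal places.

P = C/r ⇒ r = C/P = $5.24/$45.94 = 0.114062

11.41%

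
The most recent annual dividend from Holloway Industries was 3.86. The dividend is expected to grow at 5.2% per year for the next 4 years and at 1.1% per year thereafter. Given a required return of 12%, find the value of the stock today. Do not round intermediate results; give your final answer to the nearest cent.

D_1 = 4.06072
D_2 = 4.27188
D_3 = 4.49402
D_4 = 4.72770
Terminal value at year 4: TV = D_4×(1+g_2)/(r−g_2) = 4.77971/0.109 = 43.85054
P_0 = D_1/(1+r)^1 + D_2/(1+r)^2 + D_3/(1+r)^3 + D_4/(1+r)^4 + TV/(1+r)^4
    = 3.62564 + 3.40551 + 3.19875 + 3.00454 + 27.86781 = 41.10226

41.10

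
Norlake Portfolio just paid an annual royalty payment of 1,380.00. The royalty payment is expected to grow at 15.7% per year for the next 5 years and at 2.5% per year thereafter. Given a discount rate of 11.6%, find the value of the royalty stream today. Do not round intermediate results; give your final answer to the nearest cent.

26315.68

D_1 = 1596.66000
D_2 = 1847.33562
D_3 = 2137.36731
D_4 = 2472.93398
D_5 = 2861.18462
Terminal value at year 5: TV = D_5×(1+g_2)/(r−g_2) = 2932.71423/0.091 = 32227.62891
P_0 = D_1/(1+r)^1 + D_2/(1+r)^2 + D_3/(1+r)^3 + D_4/(1+r)^4 + D_5/(1+r)^5 + TV/(1+r)^5
    = 1430.69892 + 1483.26044 + 1537.75299 + 1594.24750 + 1652.81752 + 18616.90065 = 26315.67803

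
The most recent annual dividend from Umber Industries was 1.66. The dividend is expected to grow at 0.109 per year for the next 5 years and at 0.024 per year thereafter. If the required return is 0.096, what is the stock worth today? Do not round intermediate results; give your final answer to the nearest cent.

D_1 = 1.84094
D_2 = 2.04160
D_3 = 2.26414
D_4 = 2.51093
D_5 = 2.78462
Terminal value at year 5: TV = D_5×(1+g_2)/(r−g_2) = 2.85145/0.072 = 39.60347
P_0 = D_1/(1+r)^1 + D_2/(1+r)^2 + D_3/(1+r)^3 + D_4/(1+r)^4 + D_5/(1+r)^5 + TV/(1+r)^5
    = 1.67969 + 1.69961 + 1.71977 + 1.74017 + 1.76081 + 25.04266 = 33.64272

33.64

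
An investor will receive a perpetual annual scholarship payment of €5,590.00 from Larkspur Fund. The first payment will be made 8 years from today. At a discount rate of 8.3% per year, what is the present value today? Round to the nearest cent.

Value at end of year 7: C / r = €5,590.00 / 0.083 = €67,349.3976
Discount to today: PV = €67,349.3976 / (1 + 0.083)^7 = €67,349.3976 / 1.747428 = €38,542.02

€38542.02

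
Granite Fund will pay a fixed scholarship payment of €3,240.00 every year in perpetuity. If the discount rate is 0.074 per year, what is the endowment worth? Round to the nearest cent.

€43783.78

Level perpetuity: PV = C / r = €3,240.00 / 0.074 = €43,783.78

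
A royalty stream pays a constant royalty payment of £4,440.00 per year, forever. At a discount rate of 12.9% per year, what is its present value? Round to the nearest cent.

Level perpetuity: PV = C / r = £4,440.00 / 0.129 = £34,418.60

£34418.60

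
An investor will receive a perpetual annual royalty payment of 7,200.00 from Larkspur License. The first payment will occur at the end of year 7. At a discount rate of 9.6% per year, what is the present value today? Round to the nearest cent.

43271.10

Value at end of year 6: C / r = 7,200.00 / 0.096 = 75,000.0000
Discount to today: PV = 75,000.0000 / (1 + 0.096)^6 = 75,000.0000 / 1.733258 = 43,271.10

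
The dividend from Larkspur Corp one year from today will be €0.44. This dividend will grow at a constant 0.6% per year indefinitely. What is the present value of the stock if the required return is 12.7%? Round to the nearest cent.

Growing perpetuity: P = D₁ / (r − g) = €0.4400 / (0.127 − 0.006) = €3.64

€3.64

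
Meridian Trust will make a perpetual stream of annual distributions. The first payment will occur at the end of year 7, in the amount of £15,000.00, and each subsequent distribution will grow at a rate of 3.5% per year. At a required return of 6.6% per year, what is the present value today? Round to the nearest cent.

Value at end of year 6: C₁ / (r − g) = £15,000.00 / (0.066 − 0.035) = £483,870.9677
Discount to today: PV = £483,870.9677 / (1 + 0.066)^6 = £483,870.9677 / 1.467382 = £329,751.16

£329751.16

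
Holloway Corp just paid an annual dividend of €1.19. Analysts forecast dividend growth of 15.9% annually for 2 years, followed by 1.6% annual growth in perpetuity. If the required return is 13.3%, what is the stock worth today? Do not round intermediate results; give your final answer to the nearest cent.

€13.28

D_1 = 1.37921
D_2 = 1.59850
Terminal value at year 2: TV = D_2×(1+g_2)/(r−g_2) = 1.62408/0.117 = 13.88103
P_0 = D_1/(1+r)^1 + D_2/(1+r)^2 + TV/(1+r)^2
    = 1.21731 + 1.24524 + 10.81339 = 13.27594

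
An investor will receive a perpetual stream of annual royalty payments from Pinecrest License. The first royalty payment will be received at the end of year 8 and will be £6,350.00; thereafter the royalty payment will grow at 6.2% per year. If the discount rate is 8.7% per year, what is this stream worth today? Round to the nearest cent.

Value at end of year 7: C₁ / (r − g) = £6,350.00 / (0.087 − 0.062) = £254,000.0000
Discount to today: PV = £254,000.0000 / (1 + 0.087)^7 = £254,000.0000 / 1.793109 = £141,653.37

£141653.37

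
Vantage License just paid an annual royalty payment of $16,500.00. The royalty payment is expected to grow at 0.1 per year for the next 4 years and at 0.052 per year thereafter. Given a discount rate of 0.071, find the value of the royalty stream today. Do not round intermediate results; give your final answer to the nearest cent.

D_1 = 18150.00000
D_2 = 19965.00000
D_3 = 21961.50000
D_4 = 24157.65000
Terminal value at year 4: TV = D_4×(1+g_2)/(r−g_2) = 25413.84780/0.019 = 1337570.93684
P_0 = D_1/(1+r)^1 + D_2/(1+r)^2 + D_3/(1+r)^3 + D_4/(1+r)^4 + TV/(1+r)^4
    = 16946.77871 + 17405.65507 + 17876.95666 + 18361.01991 + 1016620.68129 = 1087211.09164

$1087211.09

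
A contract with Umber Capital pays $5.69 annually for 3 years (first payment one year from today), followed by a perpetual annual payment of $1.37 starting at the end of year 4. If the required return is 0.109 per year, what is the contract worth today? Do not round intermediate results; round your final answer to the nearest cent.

$23.14

PV of 3-year annuity: $5.69 × [1 − (1+0.109)^−3] / 0.109 = 13.92896
Perpetuity value at year 3: $1.37 / 0.109 = 12.56881
PV of perpetuity: 12.56881 / (1+0.109)^3 = 9.21509
Total PV = 13.92896 + 9.21509 = 23.14404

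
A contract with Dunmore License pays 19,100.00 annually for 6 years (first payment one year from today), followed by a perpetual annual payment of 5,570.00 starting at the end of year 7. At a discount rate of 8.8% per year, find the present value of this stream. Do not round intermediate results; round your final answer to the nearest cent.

124353.56

PV of 6-year annuity: 19,100.00 × [1 − (1+0.088)^−6] / 0.088 = 86194.37111
Perpetuity value at year 6: 5,570.00 / 0.088 = 63295.45455
PV of perpetuity: 63295.45455 / (1+0.088)^6 = 38159.19030
Total PV = 86194.37111 + 38159.19030 = 124353.56141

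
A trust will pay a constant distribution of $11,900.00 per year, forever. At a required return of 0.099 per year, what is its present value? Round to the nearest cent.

Level perpetuity: PV = C / r = $11,900.00 / 0.099 = $120,202.02

$120202.02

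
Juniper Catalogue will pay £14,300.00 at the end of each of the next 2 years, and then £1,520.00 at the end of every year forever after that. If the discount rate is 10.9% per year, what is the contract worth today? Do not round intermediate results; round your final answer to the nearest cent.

PV of 2-year annuity: £14,300.00 × [1 − (1+0.109)^−2] / 0.109 = 24521.64071
Perpetuity value at year 2: £1,520.00 / 0.109 = 13944.95413
PV of perpetuity: 13944.95413 / (1+0.109)^2 = 11338.45805
Total PV = 24521.64071 + 11338.45805 = 35860.09876

£35860.10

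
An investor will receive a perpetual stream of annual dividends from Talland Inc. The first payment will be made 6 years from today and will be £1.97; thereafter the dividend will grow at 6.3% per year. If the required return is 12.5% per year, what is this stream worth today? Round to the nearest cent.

£17.63

Value at end of year 5: C₁ / (r − g) = £1.97 / (0.125 − 0.063) = £31.7742
Discount to today: PV = £31.7742 / (1 + 0.125)^5 = £31.7742 / 1.802032 = £17.63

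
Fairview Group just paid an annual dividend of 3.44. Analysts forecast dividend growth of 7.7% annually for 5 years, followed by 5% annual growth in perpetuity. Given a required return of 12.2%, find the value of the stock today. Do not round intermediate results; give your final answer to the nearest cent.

56.12

D_1 = 3.70488
D_2 = 3.99016
D_3 = 4.29740
D_4 = 4.62830
D_5 = 4.98468
Terminal value at year 5: TV = D_5×(1+g_2)/(r−g_2) = 5.23391/0.072 = 72.69320
P_0 = D_1/(1+r)^1 + D_2/(1+r)^2 + D_3/(1+r)^3 + D_4/(1+r)^4 + D_5/(1+r)^5 + TV/(1+r)^5
    = 3.30203 + 3.16960 + 3.04247 + 2.92045 + 2.80332 + 40.88175 = 56.11962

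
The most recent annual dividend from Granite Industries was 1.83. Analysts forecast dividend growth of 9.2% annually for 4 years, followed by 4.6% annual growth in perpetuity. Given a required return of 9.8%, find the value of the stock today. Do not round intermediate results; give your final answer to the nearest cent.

D_1 = 1.99836
D_2 = 2.18221
D_3 = 2.38297
D_4 = 2.60221
Terminal value at year 4: TV = D_4×(1+g_2)/(r−g_2) = 2.72191/0.052 = 52.34437
P_0 = D_1/(1+r)^1 + D_2/(1+r)^2 + D_3/(1+r)^3 + D_4/(1+r)^4 + TV/(1+r)^4
    = 1.82000 + 1.81005 + 1.80016 + 1.79033 + 36.01311 = 43.23365

43.23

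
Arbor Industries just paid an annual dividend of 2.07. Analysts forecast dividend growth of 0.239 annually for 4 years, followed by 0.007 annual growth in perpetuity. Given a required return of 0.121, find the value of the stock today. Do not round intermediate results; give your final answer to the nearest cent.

D_1 = 2.56473
D_2 = 3.17770
D_3 = 3.93717
D_4 = 4.87815
Terminal value at year 4: TV = D_4×(1+g_2)/(r−g_2) = 4.91230/0.114 = 43.09037
P_0 = D_1/(1+r)^1 + D_2/(1+r)^2 + D_3/(1+r)^3 + D_4/(1+r)^4 + TV/(1+r)^4
    = 2.28789 + 2.52873 + 2.79491 + 3.08911 + 27.28712 = 37.98776

37.99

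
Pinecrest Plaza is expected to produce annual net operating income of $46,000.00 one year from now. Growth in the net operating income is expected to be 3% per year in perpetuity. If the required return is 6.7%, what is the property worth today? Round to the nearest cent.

$1243243.24

Growing perpetuity: P = D₁ / (r − g) = $46,000.0000 / (0.067 − 0.03) = $1,243,243.24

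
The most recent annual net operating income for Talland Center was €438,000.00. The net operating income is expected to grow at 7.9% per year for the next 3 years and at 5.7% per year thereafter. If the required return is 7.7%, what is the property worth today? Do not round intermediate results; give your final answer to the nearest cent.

D_1 = 472602.00000
D_2 = 509937.55800
D_3 = 550222.62508
Terminal value at year 3: TV = D_3×(1+g_2)/(r−g_2) = 581585.31471/0.02 = 29079265.73558
P_0 = D_1/(1+r)^1 + D_2/(1+r)^2 + D_3/(1+r)^3 + TV/(1+r)^3
    = 438813.37047 + 439628.25138 + 440444.64554 + 23277499.51665 = 24596385.78404

€24596385.78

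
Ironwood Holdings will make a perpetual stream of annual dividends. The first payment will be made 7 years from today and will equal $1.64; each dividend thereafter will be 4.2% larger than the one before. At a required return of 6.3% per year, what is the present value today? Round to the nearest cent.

$54.13

Value at end of year 6: C₁ / (r − g) = $1.64 / (0.063 − 0.042) = $78.0952
Discount to today: PV = $78.0952 / (1 + 0.063)^6 = $78.0952 / 1.442778 = $54.13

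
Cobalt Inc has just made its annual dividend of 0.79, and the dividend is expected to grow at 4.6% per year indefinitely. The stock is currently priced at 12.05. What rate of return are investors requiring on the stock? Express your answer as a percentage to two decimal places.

D₁ = 0.79 × 1.046 = 0.8263
P = D₁/(r − g) ⇒ r = D₁/P + g = 0.8263/12.05 + 0.046 = 0.068576 + 0.046 = 0.114576

11.46%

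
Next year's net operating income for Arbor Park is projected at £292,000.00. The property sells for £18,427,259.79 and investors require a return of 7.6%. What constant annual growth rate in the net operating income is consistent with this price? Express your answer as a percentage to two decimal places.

6.02%

P = D₁/(r−g) ⇒ g = r − D₁/P = 0.076 − £292,000.00/£18,427,259.79 = 0.060154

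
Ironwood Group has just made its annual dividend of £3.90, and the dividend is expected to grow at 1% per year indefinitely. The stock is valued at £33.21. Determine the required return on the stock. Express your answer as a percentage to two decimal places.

12.86%

D₁ = £3.90 × 1.01 = £3.9390
P = D₁/(r − g) ⇒ r = D₁/P + g = £3.9390/£33.21 + 0.01 = 0.118609 + 0.01 = 0.128609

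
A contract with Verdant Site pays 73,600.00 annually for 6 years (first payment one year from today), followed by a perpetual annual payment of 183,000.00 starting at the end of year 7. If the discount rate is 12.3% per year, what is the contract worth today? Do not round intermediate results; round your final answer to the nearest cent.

PV of 6-year annuity: 73,600.00 × [1 − (1+0.123)^−6] / 0.123 = 300045.88158
Perpetuity value at year 6: 183,000.00 / 0.123 = 1487804.87805
PV of perpetuity: 1487804.87805 / (1+0.123)^6 = 741766.88446
Total PV = 300045.88158 + 741766.88446 = 1041812.76603

1041812.77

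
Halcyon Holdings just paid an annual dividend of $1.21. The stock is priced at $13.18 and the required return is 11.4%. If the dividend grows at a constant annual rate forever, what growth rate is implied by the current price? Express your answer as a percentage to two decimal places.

2.03%

P = D₀(1+g)/(r−g) ⇒ P(r−g) = D₀(1+g) ⇒ g(P+D₀) = P·r − D₀
g = (P·r − D₀)/(P + D₀) = ($13.18×0.114 − $1.21) / ($13.18 + $1.21) = 0.020328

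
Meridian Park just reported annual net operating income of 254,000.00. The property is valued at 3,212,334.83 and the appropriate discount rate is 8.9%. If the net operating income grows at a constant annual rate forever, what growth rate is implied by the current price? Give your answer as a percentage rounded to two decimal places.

P = D₀(1+g)/(r−g) ⇒ P(r−g) = D₀(1+g) ⇒ g(P+D₀) = P·r − D₀
g = (P·r − D₀)/(P + D₀) = (3,212,334.83×0.089 − 254,000.00) / (3,212,334.83 + 254,000.00) = 0.009202

0.92%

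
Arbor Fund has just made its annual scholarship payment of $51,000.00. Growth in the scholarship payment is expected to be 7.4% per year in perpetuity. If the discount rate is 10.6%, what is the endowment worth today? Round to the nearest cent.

D₁ = D₀ × (1 + g) = $51,000.00 × 1.074 = $54,774.0000
Growing perpetuity: P = D₁ / (r − g) = $54,774.0000 / (0.106 − 0.074) = $1,711,687.50

$1711687.50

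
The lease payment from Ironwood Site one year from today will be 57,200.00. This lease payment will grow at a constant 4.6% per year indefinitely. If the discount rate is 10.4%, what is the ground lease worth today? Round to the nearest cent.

Growing perpetuity: P = D₁ / (r − g) = 57,200.0000 / (0.104 − 0.046) = 986,206.90

986206.90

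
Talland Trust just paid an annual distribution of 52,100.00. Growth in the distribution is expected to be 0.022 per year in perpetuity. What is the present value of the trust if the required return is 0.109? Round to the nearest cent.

D₁ = D₀ × (1 + g) = 52,100.00 × 1.022 = 53,246.2000
Growing perpetuity: P = D₁ / (r − g) = 53,246.2000 / (0.109 − 0.022) = 612,025.29

612025.29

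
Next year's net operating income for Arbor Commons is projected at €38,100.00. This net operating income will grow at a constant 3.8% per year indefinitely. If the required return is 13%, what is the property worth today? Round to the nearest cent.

€414130.43

Growing perpetuity: P = D₁ / (r − g) = €38,100.0000 / (0.13 − 0.038) = €414,130.43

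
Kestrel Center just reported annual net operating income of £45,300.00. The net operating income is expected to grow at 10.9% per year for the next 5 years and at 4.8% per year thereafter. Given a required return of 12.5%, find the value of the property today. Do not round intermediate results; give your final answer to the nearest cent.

D_1 = 50237.70000
D_2 = 55713.60930
D_3 = 61786.39271
D_4 = 68521.10952
D_5 = 75989.91046
Terminal value at year 5: TV = D_5×(1+g_2)/(r−g_2) = 79637.42616/0.077 = 1034252.28778
P_0 = D_1/(1+r)^1 + D_2/(1+r)^2 + D_3/(1+r)^3 + D_4/(1+r)^4 + D_5/(1+r)^5 + TV/(1+r)^5
    = 44655.73333 + 44020.62957 + 43394.55839 + 42777.39134 + 42169.00178 + 573936.54365 = 790953.85807

£790953.86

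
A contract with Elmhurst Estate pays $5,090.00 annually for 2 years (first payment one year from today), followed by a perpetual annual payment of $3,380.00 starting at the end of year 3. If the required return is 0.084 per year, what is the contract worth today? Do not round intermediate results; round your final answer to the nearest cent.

$43270.84

PV of 2-year annuity: $5,090.00 × [1 − (1+0.084)^−2] / 0.084 = 9027.28040
Perpetuity value at year 2: $3,380.00 / 0.084 = 40238.09524
PV of perpetuity: 40238.09524 / (1+0.084)^2 = 34243.55540
Total PV = 9027.28040 + 34243.55540 = 43270.83581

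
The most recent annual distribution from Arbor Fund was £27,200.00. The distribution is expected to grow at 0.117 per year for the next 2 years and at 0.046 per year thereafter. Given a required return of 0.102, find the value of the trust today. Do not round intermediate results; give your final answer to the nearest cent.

D_1 = 30382.40000
D_2 = 33937.14080
Terminal value at year 2: TV = D_2×(1+g_2)/(r−g_2) = 35498.24928/0.056 = 633897.30851
P_0 = D_1/(1+r)^1 + D_2/(1+r)^2 + TV/(1+r)^2
    = 27570.23593 + 27945.51138 + 521982.23039 = 577497.97770

£577497.98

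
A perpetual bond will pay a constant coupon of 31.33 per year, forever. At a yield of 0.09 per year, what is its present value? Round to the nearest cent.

Level perpetuity: PV = C / r = 31.33 / 0.09 = 348.11

348.11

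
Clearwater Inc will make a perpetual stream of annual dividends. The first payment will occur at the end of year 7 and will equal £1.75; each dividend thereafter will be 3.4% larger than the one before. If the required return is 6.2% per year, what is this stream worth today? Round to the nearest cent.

£43.56

Value at end of year 6: C₁ / (r − g) = £1.75 / (0.062 − 0.034) = £62.5000
Discount to today: PV = £62.5000 / (1 + 0.062)^6 = £62.5000 / 1.434654 = £43.56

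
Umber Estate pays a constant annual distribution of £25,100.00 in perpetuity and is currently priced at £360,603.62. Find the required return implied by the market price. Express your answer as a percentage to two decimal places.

6.96%

P = C/r ⇒ r = C/P = £25,100.00/£360,603.62 = 0.069606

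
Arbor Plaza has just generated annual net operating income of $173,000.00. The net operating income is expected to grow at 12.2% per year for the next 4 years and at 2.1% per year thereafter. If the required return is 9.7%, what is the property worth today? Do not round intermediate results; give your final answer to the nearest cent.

$3275667.15

D_1 = 194106.00000
D_2 = 217786.93200
D_3 = 244356.93770
D_4 = 274168.48410
Terminal value at year 4: TV = D_4×(1+g_2)/(r−g_2) = 279926.02227/0.076 = 3683237.13513
P_0 = D_1/(1+r)^1 + D_2/(1+r)^2 + D_3/(1+r)^3 + D_4/(1+r)^4 + TV/(1+r)^4
    = 176942.57065 + 180974.99022 + 185099.30631 + 189317.61320 + 2543332.67205 = 3275667.15243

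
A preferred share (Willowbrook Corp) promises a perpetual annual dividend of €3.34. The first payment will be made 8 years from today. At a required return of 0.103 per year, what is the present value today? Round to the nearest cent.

€16.33

Value at end of year 7: C / r = €3.34 / 0.103 = €32.4272
Discount to today: PV = €32.4272 / (1 + 0.103)^7 = €32.4272 / 1.986226 = €16.33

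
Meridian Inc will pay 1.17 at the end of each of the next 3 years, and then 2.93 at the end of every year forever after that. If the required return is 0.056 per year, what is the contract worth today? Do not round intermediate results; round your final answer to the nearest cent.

47.58

PV of 3-year annuity: 1.17 × [1 − (1+0.056)^−3] / 0.056 = 3.15071
Perpetuity value at year 3: 2.93 / 0.056 = 52.32143
PV of perpetuity: 52.32143 / (1+0.056)^3 = 44.43118
Total PV = 3.15071 + 44.43118 = 47.58189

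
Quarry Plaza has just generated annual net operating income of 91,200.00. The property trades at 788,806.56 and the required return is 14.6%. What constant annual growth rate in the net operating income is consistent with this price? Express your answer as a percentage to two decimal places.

2.72%

P = D₀(1+g)/(r−g) ⇒ P(r−g) = D₀(1+g) ⇒ g(P+D₀) = P·r − D₀
g = (P·r − D₀)/(P + D₀) = (788,806.56×0.146 − 91,200.00) / (788,806.56 + 91,200.00) = 0.027234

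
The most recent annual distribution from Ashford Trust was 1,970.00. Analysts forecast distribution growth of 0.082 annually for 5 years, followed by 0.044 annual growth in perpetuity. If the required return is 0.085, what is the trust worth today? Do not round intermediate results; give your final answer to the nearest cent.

59241.85

D_1 = 2131.54000
D_2 = 2306.32628
D_3 = 2495.44503
D_4 = 2700.07153
D_5 = 2921.47739
Terminal value at year 5: TV = D_5×(1+g_2)/(r−g_2) = 3050.02240/0.041 = 74390.79021
P_0 = D_1/(1+r)^1 + D_2/(1+r)^2 + D_3/(1+r)^3 + D_4/(1+r)^4 + D_5/(1+r)^5 + TV/(1+r)^5
    = 1964.55300 + 1959.12105 + 1953.70413 + 1948.30218 + 1942.91517 + 49473.25456 = 59241.85008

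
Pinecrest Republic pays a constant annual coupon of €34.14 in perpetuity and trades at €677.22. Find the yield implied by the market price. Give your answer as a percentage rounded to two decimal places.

P = C/r ⇒ r = C/P = €34.14/€677.22 = 0.050412

5.04%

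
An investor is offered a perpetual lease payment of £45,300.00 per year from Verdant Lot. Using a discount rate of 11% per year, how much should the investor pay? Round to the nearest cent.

£411818.18

Level perpetuity: PV = C / r = £45,300.00 / 0.11 = £411,818.18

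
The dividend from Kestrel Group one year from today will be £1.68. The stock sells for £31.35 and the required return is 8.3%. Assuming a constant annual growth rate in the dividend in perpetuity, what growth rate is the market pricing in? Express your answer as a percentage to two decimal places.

2.94%

P = D₁/(r−g) ⇒ g = r − D₁/P = 0.083 − £1.68/£31.35 = 0.029411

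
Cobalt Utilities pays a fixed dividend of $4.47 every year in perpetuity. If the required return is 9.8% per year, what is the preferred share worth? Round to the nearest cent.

Level perpetuity: PV = C / r = $4.47 / 0.098 = $45.61

$45.61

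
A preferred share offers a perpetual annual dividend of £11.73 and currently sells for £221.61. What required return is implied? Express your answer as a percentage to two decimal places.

5.29%

P = C/r ⇒ r = C/P = £11.73/£221.61 = 0.052931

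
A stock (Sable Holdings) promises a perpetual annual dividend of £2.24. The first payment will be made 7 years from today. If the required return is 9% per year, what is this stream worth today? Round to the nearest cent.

£14.84

Value at end of year 6: C / r = £2.24 / 0.09 = £24.8889
Discount to today: PV = £24.8889 / (1 + 0.09)^6 = £24.8889 / 1.677100 = £14.84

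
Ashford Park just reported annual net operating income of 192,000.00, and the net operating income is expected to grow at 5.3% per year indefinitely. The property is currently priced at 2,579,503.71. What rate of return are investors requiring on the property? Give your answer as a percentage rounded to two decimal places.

D₁ = 192,000.00 × 1.053 = 202,176.0000
P = D₁/(r − g) ⇒ r = D₁/P + g = 202,176.0000/2,579,503.71 + 0.053 = 0.078378 + 0.053 = 0.131378

13.14%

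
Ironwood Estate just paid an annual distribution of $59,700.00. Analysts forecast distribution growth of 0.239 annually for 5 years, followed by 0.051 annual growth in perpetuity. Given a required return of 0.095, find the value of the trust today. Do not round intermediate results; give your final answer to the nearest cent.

D_1 = 73968.30000
D_2 = 91646.72370
D_3 = 113550.29066
D_4 = 140688.81013
D_5 = 174313.43575
Terminal value at year 5: TV = D_5×(1+g_2)/(r−g_2) = 183203.42098/0.044 = 4163714.11314
P_0 = D_1/(1+r)^1 + D_2/(1+r)^2 + D_3/(1+r)^3 + D_4/(1+r)^4 + D_5/(1+r)^5 + TV/(1+r)^5
    = 67550.95890 + 76434.37268 + 86486.01621 + 97859.51971 + 110728.71682 + 2644906.39499 = 3083965.97932

$3083965.98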